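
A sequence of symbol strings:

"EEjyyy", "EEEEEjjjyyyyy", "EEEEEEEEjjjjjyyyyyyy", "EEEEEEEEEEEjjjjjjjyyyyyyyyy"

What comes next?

EEEEEEEEEEEEEEjjjjjjjjjyyyyyyyyyyy

Term n consists of 3n-1 E's, followed by 2n-1 j's, followed by 2n+1 y's (n = 1, 2, …).
For the next term, n = 5, so the run lengths are 14, 9, 11.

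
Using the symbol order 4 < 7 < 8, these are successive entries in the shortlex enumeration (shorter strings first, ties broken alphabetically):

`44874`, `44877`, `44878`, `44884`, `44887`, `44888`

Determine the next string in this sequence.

47444

Treat 44888 as a base-3 numeral over the given alphabet and add one, carrying through any trailing 8's.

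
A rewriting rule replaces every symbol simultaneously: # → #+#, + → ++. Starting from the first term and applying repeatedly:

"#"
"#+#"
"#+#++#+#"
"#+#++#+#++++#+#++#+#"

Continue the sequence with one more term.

#+#++#+#++++#+#++#+#++++++++#+#++#+#++++#+#++#+#

Replace each of the 20 characters of #+#++#+#++++#+#++#+# in place — #+# ++ #+# ++ ++ #+# ++ #+# ++ ++ ++ ++ #+# ++ #+# ++ ++ #+# ++ #+# — and concatenate.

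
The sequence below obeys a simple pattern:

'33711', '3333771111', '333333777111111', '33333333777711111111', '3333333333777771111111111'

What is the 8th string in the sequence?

3333333333333333777777771111111111111111

Term n consists of 2n 3's, followed by n 7's, followed by 2n 1's (n = 1, 2, …).
At n = 8 the blocks have lengths 16, 8, 16.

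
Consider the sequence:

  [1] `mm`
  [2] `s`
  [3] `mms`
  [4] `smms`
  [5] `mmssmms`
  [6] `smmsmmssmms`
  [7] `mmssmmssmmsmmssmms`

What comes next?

smmsmmssmmsmmssmmssmmsmmssmms

This is a Fibonacci-style word recurrence s(k) = s(k−2)·s(k−1): e.g. mm·s = mms.
So term 8 is smmsmmssmms·mmssmmssmmsmmssmms.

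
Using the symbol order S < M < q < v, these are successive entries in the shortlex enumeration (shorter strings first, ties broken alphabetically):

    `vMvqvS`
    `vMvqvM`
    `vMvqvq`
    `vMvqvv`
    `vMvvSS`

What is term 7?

Continuing the enumeration 2 steps past vMvvSS: vMvvSS → vMvvSM → (answer).

vMvvSq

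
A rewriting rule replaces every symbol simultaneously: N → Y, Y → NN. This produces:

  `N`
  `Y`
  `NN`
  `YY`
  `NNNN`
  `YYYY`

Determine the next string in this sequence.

NNNNNNNN

Rewriting each symbol of YYYY: Y→NN, Y→NN, Y→NN, Y→NN, which concatenates to NN NN NN NN.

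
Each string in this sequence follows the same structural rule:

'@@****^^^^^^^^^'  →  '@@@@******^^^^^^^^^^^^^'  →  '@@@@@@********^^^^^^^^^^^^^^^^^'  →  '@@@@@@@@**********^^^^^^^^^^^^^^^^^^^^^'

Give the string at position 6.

@@@@@@@@@@@@**************^^^^^^^^^^^^^^^^^^^^^^^^^^^^^

Reading off run lengths: @ runs 2, 4, 6, 8; * runs 4, 6, 8, 10; ^ runs 9, 13, 17, 21 — each is linear in n, where the shown terms are n = 2, 3, 4, 5.
For term 6, n = 7, so the run lengths are 12, 14, 29.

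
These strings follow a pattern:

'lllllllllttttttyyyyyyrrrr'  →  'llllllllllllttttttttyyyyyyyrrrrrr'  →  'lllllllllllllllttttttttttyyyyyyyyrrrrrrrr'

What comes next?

llllllllllllllllllttttttttttttyyyyyyyyyrrrrrrrrrr

Reading off run lengths: l runs 9, 12, 15; t runs 6, 8, 10; y runs 6, 7, 8; r runs 4, 6, 8 — each is linear in n, where the shown terms are n = 3, 4, 5.
At n = 6 the blocks have lengths 18, 12, 9, 10.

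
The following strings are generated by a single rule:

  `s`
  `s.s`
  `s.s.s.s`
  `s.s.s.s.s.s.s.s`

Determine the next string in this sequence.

s(k+1) = s(k)·.·s(k) — each term doubles the last with '.' between the halves.
One more doubling of s.s.s.s.s.s.s.s gives the answer.

s.s.s.s.s.s.s.s.s.s.s.s.s.s.s.s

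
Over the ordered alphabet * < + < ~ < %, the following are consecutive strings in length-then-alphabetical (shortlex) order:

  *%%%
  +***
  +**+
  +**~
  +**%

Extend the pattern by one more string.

+*+*

Find the rightmost character of +**% below %, bump it to the next letter, and reset everything to its right to *.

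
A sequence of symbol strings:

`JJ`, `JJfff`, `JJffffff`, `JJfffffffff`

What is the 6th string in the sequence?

JJfffffffffffffff

Each term is the previous one with fff appended.
From JJfffffffff, 2 further steps: JJfffffffff → JJffffffffffff → (answer).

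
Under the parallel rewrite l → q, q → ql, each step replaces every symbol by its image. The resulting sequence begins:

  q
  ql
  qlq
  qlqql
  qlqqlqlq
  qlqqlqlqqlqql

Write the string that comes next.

Replace each of the 13 characters of qlqqlqlqqlqql in place — ql q ql ql q ql q ql ql q ql ql q — and concatenate.

qlqqlqlqqlqqlqlqqlqlq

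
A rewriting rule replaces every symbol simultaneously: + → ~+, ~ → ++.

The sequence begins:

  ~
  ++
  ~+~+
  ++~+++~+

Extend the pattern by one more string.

~+~+++~+~+~+++~+

Apply φ to ++~+++~+ symbol by symbol: +→~+, +→~+, ~→++, +→~+, +→~+, +→~+, ~→++, +→~+; joined: ~+ ~+ ++ ~+ ~+ ~+ ++ ~+.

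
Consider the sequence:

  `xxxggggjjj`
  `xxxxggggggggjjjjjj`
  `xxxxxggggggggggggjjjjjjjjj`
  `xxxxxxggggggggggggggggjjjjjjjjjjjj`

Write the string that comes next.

The n-th term is n+2 x's then 4n g's then 3n j's (n = 1, 2, …).
Setting n = 5 gives 7, 20, 15 characters in each block.

xxxxxxxggggggggggggggggggggjjjjjjjjjjjjjjj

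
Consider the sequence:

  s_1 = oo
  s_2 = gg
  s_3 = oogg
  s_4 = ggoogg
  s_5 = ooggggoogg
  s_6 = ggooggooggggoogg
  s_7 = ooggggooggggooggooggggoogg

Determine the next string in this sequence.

This is a Fibonacci-style word recurrence s(k) = s(k−2)·s(k−1): e.g. oo·gg = oogg.
The next term joins ggooggooggggoogg and ooggggooggggooggooggggoogg.

ggooggooggggooggooggggooggggooggooggggoogg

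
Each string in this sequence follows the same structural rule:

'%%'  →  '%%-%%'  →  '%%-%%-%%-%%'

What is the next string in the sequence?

%%-%%-%%-%%-%%-%%-%%-%%

s(k+1) = s(k)·-·s(k) — each term doubles the last with '-' between the halves.
So the next term is two copies of %%-%%-%%-%% with '-' between the halves.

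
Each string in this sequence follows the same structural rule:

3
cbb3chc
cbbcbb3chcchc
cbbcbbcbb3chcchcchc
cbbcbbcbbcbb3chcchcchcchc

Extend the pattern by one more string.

Every step adds cbb to the front and chc to the end of the previous string.
One more step from cbbcbbcbbcbb3chcchcchcchc gives the answer.

cbbcbbcbbcbbcbb3chcchcchcchcchc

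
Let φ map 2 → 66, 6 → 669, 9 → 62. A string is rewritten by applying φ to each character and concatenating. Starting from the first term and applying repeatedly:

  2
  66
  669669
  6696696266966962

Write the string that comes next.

Applying the rule to each of the 16 symbols of 6696696266966962 gives the pieces 669 669 62 669 669 62 669 66 669 669 62 669 669 62 669 66, which concatenate to the answer.

669669626696696266966669669626696696266966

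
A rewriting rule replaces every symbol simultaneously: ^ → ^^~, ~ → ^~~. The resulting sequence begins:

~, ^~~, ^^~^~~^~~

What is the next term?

^^~^^~^~~^^~^~~^~~^^~^~~^~~

Apply φ to ^^~^~~^~~ symbol by symbol: ^→^^~, ^→^^~, ~→^~~, ^→^^~, ~→^~~, ~→^~~, ^→^^~, ~→^~~, ~→^~~; joined: ^^~ ^^~ ^~~ ^^~ ^~~ ^~~ ^^~ ^~~ ^~~.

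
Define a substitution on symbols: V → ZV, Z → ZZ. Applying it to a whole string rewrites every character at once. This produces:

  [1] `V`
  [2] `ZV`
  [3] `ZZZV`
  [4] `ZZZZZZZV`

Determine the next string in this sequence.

Rewriting each symbol of ZZZZZZZV: Z→ZZ, Z→ZZ, Z→ZZ, Z→ZZ, Z→ZZ, Z→ZZ, Z→ZZ, V→ZV, which concatenates to ZZ ZZ ZZ ZZ ZZ ZZ ZZ ZV.

ZZZZZZZZZZZZZZZV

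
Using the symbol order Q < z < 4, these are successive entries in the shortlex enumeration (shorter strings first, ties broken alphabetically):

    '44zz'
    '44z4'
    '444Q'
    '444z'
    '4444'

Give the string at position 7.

QQQQz

Continuing the enumeration 2 steps past 4444: 4444 → QQQQQ → (answer).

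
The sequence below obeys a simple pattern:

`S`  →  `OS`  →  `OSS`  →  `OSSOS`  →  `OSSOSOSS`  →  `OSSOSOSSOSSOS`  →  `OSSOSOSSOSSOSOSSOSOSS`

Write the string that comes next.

This is a Fibonacci-style word recurrence s(k) = s(k−1)·s(k−2): e.g. OS·S = OSS.
So term 8 is OSSOSOSSOSSOSOSSOSOSS·OSSOSOSSOSSOS.

OSSOSOSSOSSOSOSSOSOSSOSSOSOSSOSSOS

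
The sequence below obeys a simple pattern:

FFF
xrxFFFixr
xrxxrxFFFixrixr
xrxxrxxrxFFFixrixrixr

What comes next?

xrxxrxxrxxrxFFFixrixrixrixr

Every step adds xrx to the front and ixr to the end of the previous string.
One more step from xrxxrxxrxFFFixrixrixr gives the answer.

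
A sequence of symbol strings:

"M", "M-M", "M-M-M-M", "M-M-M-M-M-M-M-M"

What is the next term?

Each string is two copies of the previous one joined by '-'.
One more doubling of M-M-M-M-M-M-M-M gives the answer.

M-M-M-M-M-M-M-M-M-M-M-M-M-M-M-M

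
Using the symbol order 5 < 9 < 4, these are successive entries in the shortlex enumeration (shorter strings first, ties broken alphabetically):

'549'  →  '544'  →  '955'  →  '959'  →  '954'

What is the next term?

Find the rightmost character of 954 below 4, bump it to the next letter, and reset everything to its right to 5.

995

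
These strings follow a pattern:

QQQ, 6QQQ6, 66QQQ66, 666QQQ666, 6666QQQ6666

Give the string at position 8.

6666666QQQ6666666

s(k+1) = 6·s(k)·6, so each term gains 6 as a prefix and 6 as a suffix.
From 6666QQQ6666, 3 further steps: 6666QQQ6666 → 66666QQQ66666 → 666666QQQ666666 → (answer).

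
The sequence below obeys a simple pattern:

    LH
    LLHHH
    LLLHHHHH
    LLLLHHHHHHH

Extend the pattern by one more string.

Each string has the form L^{n} H^{2n-1} (n = 1, 2, …).
For the next term, n = 5, so the run lengths are 5, 9.

LLLLLHHHHHHHHH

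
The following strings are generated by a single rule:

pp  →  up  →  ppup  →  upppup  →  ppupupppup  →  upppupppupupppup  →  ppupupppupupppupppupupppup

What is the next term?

Each term (from the third on) is the two preceding terms concatenated in order: term 3 = pp·up = ppup.
The next term joins upppupppupupppup and ppupupppupupppupppupupppup.

upppupppupupppupppupupppupupppupppupupppup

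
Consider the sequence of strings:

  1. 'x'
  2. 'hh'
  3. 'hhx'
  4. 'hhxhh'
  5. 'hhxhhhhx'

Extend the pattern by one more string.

Each term (from the third on) is the previous term followed by the one before it: term 3 = hh·x = hhx.
So term 6 is hhxhhhhx·hhxhh.

hhxhhhhxhhxhh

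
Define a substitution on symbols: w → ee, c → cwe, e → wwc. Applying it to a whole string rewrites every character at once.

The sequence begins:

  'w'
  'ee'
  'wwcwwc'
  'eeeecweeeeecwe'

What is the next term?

Replace each of the 14 characters of eeeecweeeeecwe in place — wwc wwc wwc wwc cwe ee wwc wwc wwc wwc wwc cwe ee wwc — and concatenate.

wwcwwcwwcwwccweeewwcwwcwwcwwcwwccweeewwc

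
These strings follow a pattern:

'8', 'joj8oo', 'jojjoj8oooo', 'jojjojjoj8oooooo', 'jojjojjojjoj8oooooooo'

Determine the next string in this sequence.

Each term wraps the previous one in joj on the left and oo on the right.
Applying this once more to jojjojjojjoj8oooooooo:

jojjojjojjojjoj8oooooooooo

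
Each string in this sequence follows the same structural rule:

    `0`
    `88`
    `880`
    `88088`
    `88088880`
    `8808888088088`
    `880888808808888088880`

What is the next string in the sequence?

This is a Fibonacci-style word recurrence s(k) = s(k−1)·s(k−2): e.g. 88·0 = 880.
So term 8 is 880888808808888088880·8808888088088.

8808888088088880888808808888088088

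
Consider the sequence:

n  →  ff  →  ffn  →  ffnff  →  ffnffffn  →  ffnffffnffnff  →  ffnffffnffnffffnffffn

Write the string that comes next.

ffnffffnffnffffnffffnffnffffnffnff

This is a Fibonacci-style word recurrence s(k) = s(k−1)·s(k−2): e.g. ff·n = ffn.
Continuing: ffnffffnffnffffnffffn · ffnffffnffnff gives term 8.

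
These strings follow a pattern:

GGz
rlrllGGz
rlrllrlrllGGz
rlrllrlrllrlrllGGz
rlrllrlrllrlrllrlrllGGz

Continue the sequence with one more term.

The strings grow by a fixed prefix rlrll each time.
Applying this once more to rlrllrlrllrlrllrlrllGGz:

rlrllrlrllrlrllrlrllrlrllGGz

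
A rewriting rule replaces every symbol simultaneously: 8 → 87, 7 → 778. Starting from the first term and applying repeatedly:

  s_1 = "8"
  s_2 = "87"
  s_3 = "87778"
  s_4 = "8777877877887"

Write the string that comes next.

8777877877887778778877787788787778

φ(8777877877887) expands symbol-by-symbol to 87 778 778 778 87 778 778 87 778 778 87 87 778; joining the 13 pieces gives the next term.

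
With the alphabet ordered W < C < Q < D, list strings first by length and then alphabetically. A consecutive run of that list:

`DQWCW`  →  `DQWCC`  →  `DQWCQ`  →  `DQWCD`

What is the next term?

The successor of DQWCD increments the rightmost position that isn't already D and resets every position after it to W.

DQWQW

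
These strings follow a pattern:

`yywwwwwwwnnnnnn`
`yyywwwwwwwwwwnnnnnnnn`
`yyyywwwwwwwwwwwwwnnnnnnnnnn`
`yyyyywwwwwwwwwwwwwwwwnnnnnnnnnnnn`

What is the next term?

Reading off run lengths: y runs 2, 3, 4, 5; w runs 7, 10, 13, 16; n runs 6, 8, 10, 12 — each is linear in n, where the shown terms are n = 2, 3, 4, 5.
At n = 6 the blocks have lengths 6, 19, 14.

yyyyyywwwwwwwwwwwwwwwwwwwnnnnnnnnnnnnnn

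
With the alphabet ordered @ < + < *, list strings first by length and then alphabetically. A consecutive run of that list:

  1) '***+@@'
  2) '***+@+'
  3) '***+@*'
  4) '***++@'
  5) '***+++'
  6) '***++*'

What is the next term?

***+*@

The successor of ***++* increments the rightmost position that isn't already * and resets every position after it to @.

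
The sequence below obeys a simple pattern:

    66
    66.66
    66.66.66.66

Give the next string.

66.66.66.66.66.66.66.66

s(k+1) = s(k)·.·s(k) — each term doubles the last with '.' between the halves.
One more doubling of 66.66.66.66 gives the answer.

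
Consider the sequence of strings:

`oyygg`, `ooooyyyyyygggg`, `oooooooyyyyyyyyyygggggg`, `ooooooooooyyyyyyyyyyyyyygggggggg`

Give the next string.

Reading off run lengths: o runs 1, 4, 7, 10; y runs 2, 6, 10, 14; g runs 2, 4, 6, 8 — each is linear in n (n = 1, 2, …).
Setting n = 5 gives 13, 18, 10 characters in each block.

oooooooooooooyyyyyyyyyyyyyyyyyygggggggggg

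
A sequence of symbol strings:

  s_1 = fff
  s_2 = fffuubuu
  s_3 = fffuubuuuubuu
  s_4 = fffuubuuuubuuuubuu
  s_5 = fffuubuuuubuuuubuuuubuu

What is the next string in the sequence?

The strings grow by a fixed suffix uubuu each time.
One more step from fffuubuuuubuuuubuuuubuu gives the answer.

fffuubuuuubuuuubuuuubuuuubuu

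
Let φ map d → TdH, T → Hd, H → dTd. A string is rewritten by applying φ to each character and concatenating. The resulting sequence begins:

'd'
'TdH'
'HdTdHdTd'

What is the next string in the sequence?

Rewriting each symbol of HdTdHdTd: H→dTd, d→TdH, T→Hd, d→TdH, H→dTd, d→TdH, T→Hd, d→TdH, which concatenates to dTd TdH Hd TdH dTd TdH Hd TdH.

dTdTdHHdTdHdTdTdHHdTdH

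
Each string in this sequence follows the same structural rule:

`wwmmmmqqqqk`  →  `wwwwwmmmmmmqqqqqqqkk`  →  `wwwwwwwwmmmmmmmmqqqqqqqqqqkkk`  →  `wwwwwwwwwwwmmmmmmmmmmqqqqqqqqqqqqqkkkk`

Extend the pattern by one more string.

Each string has the form w^{3n-1} m^{2n+2} q^{3n+1} k^{n} (n = 1, 2, …).
Setting n = 5 gives 14, 12, 16, 5 characters in each block.

wwwwwwwwwwwwwwmmmmmmmmmmmmqqqqqqqqqqqqqqqqkkkkk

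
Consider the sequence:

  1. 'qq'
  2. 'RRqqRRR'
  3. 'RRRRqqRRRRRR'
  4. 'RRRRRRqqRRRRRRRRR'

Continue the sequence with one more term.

RRRRRRRRqqRRRRRRRRRRRR

s(k+1) = RR·s(k)·RRR, so each term gains RR as a prefix and RRR as a suffix.
One more step from RRRRRRqqRRRRRRRRR gives the answer.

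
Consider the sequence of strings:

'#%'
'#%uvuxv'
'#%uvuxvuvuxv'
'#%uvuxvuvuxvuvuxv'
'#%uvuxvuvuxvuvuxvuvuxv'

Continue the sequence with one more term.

#%uvuxvuvuxvuvuxvuvuxvuvuxv

Each term is the previous one with uvuxv appended.
One more step from #%uvuxvuvuxvuvuxvuvuxv gives the answer.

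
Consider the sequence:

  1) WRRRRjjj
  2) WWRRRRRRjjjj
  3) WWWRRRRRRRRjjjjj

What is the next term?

Term n consists of n-1 W's, followed by 2n R's, followed by n+1 j's, where the shown terms are n = 2, 3, 4.
At n = 5 the blocks have lengths 4, 10, 6.

WWWWRRRRRRRRRRjjjjjj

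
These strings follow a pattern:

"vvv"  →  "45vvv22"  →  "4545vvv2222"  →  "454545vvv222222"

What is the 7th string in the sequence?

454545454545vvv222222222222

Each term wraps the previous one in 45 on the left and 22 on the right.
From 454545vvv222222, 3 further steps: 454545vvv222222 → 45454545vvv22222222 → 4545454545vvv2222222222 → (answer).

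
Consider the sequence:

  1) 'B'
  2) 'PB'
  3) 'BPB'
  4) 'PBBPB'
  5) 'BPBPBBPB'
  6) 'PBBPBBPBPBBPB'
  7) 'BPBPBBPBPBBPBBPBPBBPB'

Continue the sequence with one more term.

This is a Fibonacci-style word recurrence s(k) = s(k−2)·s(k−1): e.g. B·PB = BPB.
Continuing: PBBPBBPBPBBPB · BPBPBBPBPBBPBBPBPBBPB gives term 8.

PBBPBBPBPBBPBBPBPBBPBPBBPBBPBPBBPB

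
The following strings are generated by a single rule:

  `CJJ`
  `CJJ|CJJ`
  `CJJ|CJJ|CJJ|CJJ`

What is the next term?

Each string is two copies of the previous one joined by '|'.
Doubling CJJ|CJJ|CJJ|CJJ with '|' between the halves:

CJJ|CJJ|CJJ|CJJ|CJJ|CJJ|CJJ|CJJ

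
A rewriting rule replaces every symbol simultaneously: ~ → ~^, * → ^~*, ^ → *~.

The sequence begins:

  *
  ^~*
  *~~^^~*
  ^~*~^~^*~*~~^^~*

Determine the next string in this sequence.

Replace each of the 16 characters of ^~*~^~^*~*~~^^~* in place — *~ ~^ ^~* ~^ *~ ~^ *~ ^~* ~^ ^~* ~^ ~^ *~ *~ ~^ ^~* — and concatenate.

*~~^^~*~^*~~^*~^~*~^^~*~^~^*~*~~^^~*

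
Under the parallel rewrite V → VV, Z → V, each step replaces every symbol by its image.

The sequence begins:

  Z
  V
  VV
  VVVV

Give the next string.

Expanding VVVV: V→VV, V→VV, V→VV, V→VV. Concatenated: VV VV VV VV.

VVVVVVVV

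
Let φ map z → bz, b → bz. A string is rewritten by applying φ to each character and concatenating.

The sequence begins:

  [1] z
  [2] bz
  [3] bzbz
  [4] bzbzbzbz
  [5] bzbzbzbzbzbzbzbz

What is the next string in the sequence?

Rewriting the 16 symbols of bzbzbzbzbzbzbzbz one by one yields bz bz bz bz bz bz bz bz bz bz bz bz bz bz bz bz; concatenated:

bzbzbzbzbzbzbzbzbzbzbzbzbzbzbzbz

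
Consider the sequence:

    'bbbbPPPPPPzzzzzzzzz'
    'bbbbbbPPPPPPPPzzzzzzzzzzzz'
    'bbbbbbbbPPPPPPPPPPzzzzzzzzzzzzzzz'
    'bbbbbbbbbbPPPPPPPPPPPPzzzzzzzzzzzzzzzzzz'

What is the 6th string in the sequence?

bbbbbbbbbbbbbbPPPPPPPPPPPPPPPPzzzzzzzzzzzzzzzzzzzzzzzz

The n-th term is 2n-2 b's then 2n P's then 3n z's, where the shown terms are n = 3, 4, 5, 6.
At n = 8 the blocks have lengths 14, 16, 24.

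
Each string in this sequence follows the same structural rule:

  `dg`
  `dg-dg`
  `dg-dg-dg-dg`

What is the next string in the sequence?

Every step duplicates the string with '-' between the halves.
One more doubling of dg-dg-dg-dg gives the answer.

dg-dg-dg-dg-dg-dg-dg-dg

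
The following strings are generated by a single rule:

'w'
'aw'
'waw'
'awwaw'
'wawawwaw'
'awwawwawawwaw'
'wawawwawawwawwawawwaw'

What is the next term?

awwawwawawwawwawawwawawwawwawawwaw

Each term (from the third on) is the two preceding terms concatenated in order: term 3 = w·aw = waw.
So term 8 is awwawwawawwaw·wawawwawawwawwawawwaw.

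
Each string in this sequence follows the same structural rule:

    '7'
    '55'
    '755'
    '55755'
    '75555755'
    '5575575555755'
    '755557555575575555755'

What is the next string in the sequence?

5575575555755755557555575575555755

Each term (from the third on) is the two preceding terms concatenated in order: term 3 = 7·55 = 755.
So term 8 is 5575575555755·755557555575575555755.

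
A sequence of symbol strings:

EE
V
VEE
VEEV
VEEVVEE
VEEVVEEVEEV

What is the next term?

VEEVVEEVEEVVEEVVEE

This is a Fibonacci-style word recurrence s(k) = s(k−1)·s(k−2): e.g. V·EE = VEE.
So term 7 is VEEVVEEVEEV·VEEVVEE.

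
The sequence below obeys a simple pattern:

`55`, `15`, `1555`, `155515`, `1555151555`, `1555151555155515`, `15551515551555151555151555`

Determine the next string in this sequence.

155515155515551515551515551555151555155515

From term 3 onward, concatenate the last term with the second-to-last: 15·55 = 1555, 1555·15 = 155515, …
So term 8 is 15551515551555151555151555·1555151555155515.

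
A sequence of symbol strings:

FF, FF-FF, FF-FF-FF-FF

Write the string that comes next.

Each string is two copies of the previous one joined by '-'.
So the next term is two copies of FF-FF-FF-FF with '-' between the halves.

FF-FF-FF-FF-FF-FF-FF-FF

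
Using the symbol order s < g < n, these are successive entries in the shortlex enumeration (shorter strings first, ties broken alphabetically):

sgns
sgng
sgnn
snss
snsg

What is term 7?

sngs

Continuing the enumeration 2 steps past snsg: snsg → snsn → (answer).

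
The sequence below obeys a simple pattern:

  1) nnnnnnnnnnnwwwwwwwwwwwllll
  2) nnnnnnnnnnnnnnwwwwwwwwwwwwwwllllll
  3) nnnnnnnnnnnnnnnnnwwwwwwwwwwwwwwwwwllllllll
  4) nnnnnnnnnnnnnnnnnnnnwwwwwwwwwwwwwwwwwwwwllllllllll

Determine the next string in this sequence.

Each string has the form n^{3n+2} w^{3n+2} l^{2n-2}, where the shown terms are n = 3, 4, 5, 6.
At n = 7 the blocks have lengths 23, 23, 12.

nnnnnnnnnnnnnnnnnnnnnnnwwwwwwwwwwwwwwwwwwwwwwwllllllllllll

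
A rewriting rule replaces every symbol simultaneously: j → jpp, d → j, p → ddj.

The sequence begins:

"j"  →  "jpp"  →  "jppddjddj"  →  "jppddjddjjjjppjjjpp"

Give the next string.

Replace each of the 19 characters of jppddjddjjjjppjjjpp in place — jpp ddj ddj j j jpp j j jpp jpp jpp jpp ddj ddj jpp jpp jpp ddj ddj — and concatenate.

jppddjddjjjjppjjjppjppjppjppddjddjjppjppjppddjddj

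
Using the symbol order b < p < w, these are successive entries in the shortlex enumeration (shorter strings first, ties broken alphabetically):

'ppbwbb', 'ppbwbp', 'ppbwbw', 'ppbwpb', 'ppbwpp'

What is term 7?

Advancing 2 positions from ppbwpp through ppbwpp → ppbwpw reaches term 7.

ppbwwb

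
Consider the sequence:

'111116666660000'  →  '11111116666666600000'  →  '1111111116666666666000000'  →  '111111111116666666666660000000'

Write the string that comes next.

11111111111116666666666666600000000

Term n consists of 2n-1 1's, followed by 2n 6's, followed by n+1 0's, where the shown terms are n = 3, 4, 5, 6.
For the next term, n = 7, so the run lengths are 13, 14, 8.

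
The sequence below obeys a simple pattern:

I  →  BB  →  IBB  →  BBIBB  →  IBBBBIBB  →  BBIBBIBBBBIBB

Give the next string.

Each term (from the third on) is the two preceding terms concatenated in order: term 3 = I·BB = IBB.
So term 7 is IBBBBIBB·BBIBBIBBBBIBB.

IBBBBIBBBBIBBIBBBBIBB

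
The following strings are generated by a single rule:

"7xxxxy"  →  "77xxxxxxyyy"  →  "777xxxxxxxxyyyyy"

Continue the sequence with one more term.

7777xxxxxxxxxxyyyyyyy

Reading off run lengths: 7 runs 1, 2, 3; x runs 4, 6, 8; y runs 1, 3, 5 — each is linear in n (n = 1, 2, …).
Setting n = 4 gives 4, 10, 7 characters in each block.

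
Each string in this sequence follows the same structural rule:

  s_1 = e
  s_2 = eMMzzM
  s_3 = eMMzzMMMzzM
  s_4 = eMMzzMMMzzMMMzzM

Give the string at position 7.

Every step adds MMzzM to the end: s(k+1) = s(k)·MMzzM.
From eMMzzMMMzzMMMzzM, 3 further steps: eMMzzMMMzzMMMzzM → eMMzzMMMzzMMMzzMMMzzM → eMMzzMMMzzMMMzzMMMzzMMMzzM → (answer).

eMMzzMMMzzMMMzzMMMzzMMMzzMMMzzM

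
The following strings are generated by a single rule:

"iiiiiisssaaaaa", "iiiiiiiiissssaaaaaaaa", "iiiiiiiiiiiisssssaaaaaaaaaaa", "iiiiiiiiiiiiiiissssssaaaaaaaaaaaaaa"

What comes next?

Each string has the form i^{3n+3} s^{n+2} a^{3n+2} (n = 1, 2, …).
At n = 5 the blocks have lengths 18, 7, 17.

iiiiiiiiiiiiiiiiiisssssssaaaaaaaaaaaaaaaaa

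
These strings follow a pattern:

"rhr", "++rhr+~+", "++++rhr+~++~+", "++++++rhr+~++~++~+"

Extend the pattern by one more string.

++++++++rhr+~++~++~++~+

s(k+1) = ++·s(k)·+~+, so each term gains ++ as a prefix and +~+ as a suffix.
One more step from ++++++rhr+~++~++~+ gives the answer.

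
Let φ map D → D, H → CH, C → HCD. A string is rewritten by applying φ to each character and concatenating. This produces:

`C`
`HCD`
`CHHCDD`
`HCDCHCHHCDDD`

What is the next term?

Expanding HCDCHCHHCDDD: H→CH, C→HCD, D→D, C→HCD, H→CH, C→HCD, H→CH, H→CH, C→HCD, D→D, D→D, D→D. Concatenated: CH HCD D HCD CH HCD CH CH HCD D D D.

CHHCDDHCDCHHCDCHCHHCDDDD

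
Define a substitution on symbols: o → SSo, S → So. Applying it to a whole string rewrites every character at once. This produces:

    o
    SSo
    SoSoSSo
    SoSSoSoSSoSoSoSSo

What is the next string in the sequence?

φ(SoSSoSoSSoSoSoSSo) expands symbol-by-symbol to So SSo So So SSo So SSo So So SSo So SSo So SSo So So SSo; joining the 17 pieces gives the next term.

SoSSoSoSoSSoSoSSoSoSoSSoSoSSoSoSSoSoSoSSo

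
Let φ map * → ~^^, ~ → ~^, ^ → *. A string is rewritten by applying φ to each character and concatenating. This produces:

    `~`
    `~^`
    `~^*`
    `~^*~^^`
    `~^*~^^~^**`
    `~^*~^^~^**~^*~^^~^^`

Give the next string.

~^*~^^~^**~^*~^^~^^~^*~^^~^**~^**

φ(~^*~^^~^**~^*~^^~^^) expands symbol-by-symbol to ~^ * ~^^ ~^ * * ~^ * ~^^ ~^^ ~^ * ~^^ ~^ * * ~^ * *; joining the 19 pieces gives the next term.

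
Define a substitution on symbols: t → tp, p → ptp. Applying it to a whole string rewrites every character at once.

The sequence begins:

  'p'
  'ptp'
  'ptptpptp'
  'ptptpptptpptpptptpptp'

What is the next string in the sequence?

Applying the rule to each of the 21 symbols of ptptpptptpptpptptpptp gives the pieces ptp tp ptp tp ptp ptp tp ptp tp ptp ptp tp ptp ptp tp ptp tp ptp ptp tp ptp, which concatenate to the answer.

ptptpptptpptpptptpptptpptpptptpptpptptpptptpptpptptpptp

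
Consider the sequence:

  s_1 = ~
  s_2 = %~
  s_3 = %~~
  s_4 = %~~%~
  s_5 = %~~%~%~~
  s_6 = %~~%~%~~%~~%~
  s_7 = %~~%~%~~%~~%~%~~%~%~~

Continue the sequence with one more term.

This is a Fibonacci-style word recurrence s(k) = s(k−1)·s(k−2): e.g. %~·~ = %~~.
The next term joins %~~%~%~~%~~%~%~~%~%~~ and %~~%~%~~%~~%~.

%~~%~%~~%~~%~%~~%~%~~%~~%~%~~%~~%~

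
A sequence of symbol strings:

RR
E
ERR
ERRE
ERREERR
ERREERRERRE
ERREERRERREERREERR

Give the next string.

ERREERRERREERREERRERREERRERRE

Each term (from the third on) is the previous term followed by the one before it: term 3 = E·RR = ERR.
So term 8 is ERREERRERREERREERR·ERREERRERRE.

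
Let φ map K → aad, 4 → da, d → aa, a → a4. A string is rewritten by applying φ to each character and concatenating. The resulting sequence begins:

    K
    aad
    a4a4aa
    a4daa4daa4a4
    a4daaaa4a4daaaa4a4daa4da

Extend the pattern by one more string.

Applying the rule to each of the 24 symbols of a4daaaa4a4daaaa4a4daa4da gives the pieces a4 da aa a4 a4 a4 a4 da a4 da aa a4 a4 a4 a4 da a4 da aa a4 a4 da aa a4, which concatenate to the answer.

a4daaaa4a4a4a4daa4daaaa4a4a4a4daa4daaaa4a4daaaa4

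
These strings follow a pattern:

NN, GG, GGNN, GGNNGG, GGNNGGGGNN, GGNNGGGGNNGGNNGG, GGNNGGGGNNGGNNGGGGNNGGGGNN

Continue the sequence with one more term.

From term 3 onward, concatenate the last term with the second-to-last: GG·NN = GGNN, GGNN·GG = GGNNGG, …
So term 8 is GGNNGGGGNNGGNNGGGGNNGGGGNN·GGNNGGGGNNGGNNGG.

GGNNGGGGNNGGNNGGGGNNGGGGNNGGNNGGGGNNGGNNGG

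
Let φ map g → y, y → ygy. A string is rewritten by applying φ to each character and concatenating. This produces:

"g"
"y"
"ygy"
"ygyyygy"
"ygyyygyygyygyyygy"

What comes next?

Applying the rule to each of the 17 symbols of ygyyygyygyygyyygy gives the pieces ygy y ygy ygy ygy y ygy ygy y ygy ygy y ygy ygy ygy y ygy, which concatenate to the answer.

ygyyygyygyygyyygyygyyygyygyyygyygyygyyygy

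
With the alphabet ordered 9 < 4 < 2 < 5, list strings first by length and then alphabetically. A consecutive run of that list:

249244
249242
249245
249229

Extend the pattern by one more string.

249224

Treat 249229 as a base-4 numeral over the given alphabet and add one, carrying through any trailing 5's.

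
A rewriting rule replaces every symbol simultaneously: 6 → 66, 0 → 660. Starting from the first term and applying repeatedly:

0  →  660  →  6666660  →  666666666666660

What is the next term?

Rewriting the 15 symbols of 666666666666660 one by one yields 66 66 66 66 66 66 66 66 66 66 66 66 66 66 660; concatenated:

6666666666666666666666666666660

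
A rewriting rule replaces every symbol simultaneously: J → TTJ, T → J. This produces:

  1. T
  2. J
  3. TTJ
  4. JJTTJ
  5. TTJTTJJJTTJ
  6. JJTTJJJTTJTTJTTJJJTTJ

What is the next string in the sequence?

TTJTTJJJTTJTTJTTJJJTTJJJTTJJJTTJTTJTTJJJTTJ

Applying the rule to each of the 21 symbols of JJTTJJJTTJTTJTTJJJTTJ gives the pieces TTJ TTJ J J TTJ TTJ TTJ J J TTJ J J TTJ J J TTJ TTJ TTJ J J TTJ, which concatenate to the answer.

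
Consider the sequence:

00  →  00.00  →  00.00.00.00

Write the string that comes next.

00.00.00.00.00.00.00.00

Every step duplicates the string with '.' between the halves.
So the next term is two copies of 00.00.00.00 with '.' between the halves.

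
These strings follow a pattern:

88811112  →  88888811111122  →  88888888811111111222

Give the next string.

88888888888811111111112222

Term n consists of 3n 8's, followed by 2n+2 1's, followed by n 2's (n = 1, 2, …).
Setting n = 4 gives 12, 10, 4 characters in each block.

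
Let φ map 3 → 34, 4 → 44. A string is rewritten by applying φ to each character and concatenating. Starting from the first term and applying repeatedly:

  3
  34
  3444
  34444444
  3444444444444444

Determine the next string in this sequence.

Rewriting the 16 symbols of 3444444444444444 one by one yields 34 44 44 44 44 44 44 44 44 44 44 44 44 44 44 44; concatenated:

34444444444444444444444444444444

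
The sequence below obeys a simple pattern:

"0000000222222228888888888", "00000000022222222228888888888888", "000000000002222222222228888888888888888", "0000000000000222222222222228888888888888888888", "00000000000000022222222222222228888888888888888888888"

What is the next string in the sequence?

000000000000000002222222222222222228888888888888888888888888

Reading off run lengths: 0 runs 7, 9, 11, 13, 15; 2 runs 8, 10, 12, 14, 16; 8 runs 10, 13, 16, 19, 22 — each is linear in n, where the shown terms are n = 3, 4, 5, 6, 7.
At n = 8 the blocks have lengths 17, 18, 25.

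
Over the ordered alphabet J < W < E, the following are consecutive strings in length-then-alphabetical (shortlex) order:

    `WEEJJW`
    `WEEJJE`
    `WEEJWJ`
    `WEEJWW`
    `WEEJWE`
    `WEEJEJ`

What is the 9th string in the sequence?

Advancing 3 positions from WEEJEJ through WEEJEJ → WEEJEW → WEEJEE reaches term 9.

WEEWJJ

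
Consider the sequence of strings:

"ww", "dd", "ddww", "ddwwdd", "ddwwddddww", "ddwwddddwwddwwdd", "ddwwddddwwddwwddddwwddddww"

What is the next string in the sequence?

ddwwddddwwddwwddddwwddddwwddwwddddwwddwwdd

From term 3 onward, concatenate the last term with the second-to-last: dd·ww = ddww, ddww·dd = ddwwdd, …
Continuing: ddwwddddwwddwwddddwwddddww · ddwwddddwwddwwdd gives term 8.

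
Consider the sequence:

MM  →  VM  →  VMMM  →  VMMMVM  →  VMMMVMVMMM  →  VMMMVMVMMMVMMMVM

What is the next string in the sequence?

VMMMVMVMMMVMMMVMVMMMVMVMMM

Each term (from the third on) is the previous term followed by the one before it: term 3 = VM·MM = VMMM.
The next term joins VMMMVMVMMMVMMMVM and VMMMVMVMMM.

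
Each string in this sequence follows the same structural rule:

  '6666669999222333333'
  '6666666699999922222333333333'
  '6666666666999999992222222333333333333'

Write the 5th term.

Each string has the form 6^{2n+2} 9^{2n} 2^{2n-1} 3^{3n}, where the shown terms are n = 2, 3, 4.
At n = 6 the blocks have lengths 14, 12, 11, 18.

6666666666666699999999999922222222222333333333333333333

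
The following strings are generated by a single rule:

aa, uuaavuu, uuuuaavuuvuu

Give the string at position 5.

uuuuuuuuaavuuvuuvuuvuu

Each term wraps the previous one in uu on the left and vuu on the right.
From uuuuaavuuvuu, 2 further steps: uuuuaavuuvuu → uuuuuuaavuuvuuvuu → (answer).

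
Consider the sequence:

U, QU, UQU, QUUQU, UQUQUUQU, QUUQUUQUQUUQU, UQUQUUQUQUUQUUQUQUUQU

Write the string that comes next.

From term 3 onward, concatenate the second-to-last term with the last: U·QU = UQU, QU·UQU = QUUQU, …
The next term joins QUUQUUQUQUUQU and UQUQUUQUQUUQUUQUQUUQU.

QUUQUUQUQUUQUUQUQUUQUQUUQUUQUQUUQU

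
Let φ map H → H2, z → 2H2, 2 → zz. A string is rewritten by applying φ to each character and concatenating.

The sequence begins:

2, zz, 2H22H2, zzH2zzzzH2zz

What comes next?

2H22H2H2zz2H22H22H22H2H2zz2H22H2

Expanding zzH2zzzzH2zz: z→2H2, z→2H2, H→H2, 2→zz, z→2H2, z→2H2, z→2H2, z→2H2, H→H2, 2→zz, z→2H2, z→2H2. Concatenated: 2H2 2H2 H2 zz 2H2 2H2 2H2 2H2 H2 zz 2H2 2H2.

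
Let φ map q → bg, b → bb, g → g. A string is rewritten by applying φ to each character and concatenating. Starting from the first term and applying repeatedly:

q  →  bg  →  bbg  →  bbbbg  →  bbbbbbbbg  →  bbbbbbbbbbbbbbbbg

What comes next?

bbbbbbbbbbbbbbbbbbbbbbbbbbbbbbbbg

Applying the rule to each of the 17 symbols of bbbbbbbbbbbbbbbbg gives the pieces bb bb bb bb bb bb bb bb bb bb bb bb bb bb bb bb g, which concatenate to the answer.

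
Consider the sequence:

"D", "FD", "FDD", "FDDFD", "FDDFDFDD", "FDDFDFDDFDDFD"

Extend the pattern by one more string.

FDDFDFDDFDDFDFDDFDFDD

Each term (from the third on) is the previous term followed by the one before it: term 3 = FD·D = FDD.
The next term joins FDDFDFDDFDDFD and FDDFDFDD.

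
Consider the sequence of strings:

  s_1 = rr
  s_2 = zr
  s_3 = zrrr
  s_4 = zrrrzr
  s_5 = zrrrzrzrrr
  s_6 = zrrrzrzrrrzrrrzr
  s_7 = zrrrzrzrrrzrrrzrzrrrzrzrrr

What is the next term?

zrrrzrzrrrzrrrzrzrrrzrzrrrzrrrzrzrrrzrrrzr

This is a Fibonacci-style word recurrence s(k) = s(k−1)·s(k−2): e.g. zr·rr = zrrr.
So term 8 is zrrrzrzrrrzrrrzrzrrrzrzrrr·zrrrzrzrrrzrrrzr.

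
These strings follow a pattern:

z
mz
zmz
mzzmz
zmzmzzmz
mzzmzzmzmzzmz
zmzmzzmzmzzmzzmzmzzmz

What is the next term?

From term 3 onward, concatenate the second-to-last term with the last: z·mz = zmz, mz·zmz = mzzmz, …
Continuing: mzzmzzmzmzzmz · zmzmzzmzmzzmzzmzmzzmz gives term 8.

mzzmzzmzmzzmzzmzmzzmzmzzmzzmzmzzmz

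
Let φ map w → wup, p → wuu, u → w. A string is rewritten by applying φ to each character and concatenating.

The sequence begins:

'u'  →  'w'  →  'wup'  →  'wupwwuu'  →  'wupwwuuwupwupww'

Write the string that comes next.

Applying the rule to each of the 15 symbols of wupwwuuwupwupww gives the pieces wup w wuu wup wup w w wup w wuu wup w wuu wup wup, which concatenate to the answer.

wupwwuuwupwupwwwupwwuuwupwwuuwupwup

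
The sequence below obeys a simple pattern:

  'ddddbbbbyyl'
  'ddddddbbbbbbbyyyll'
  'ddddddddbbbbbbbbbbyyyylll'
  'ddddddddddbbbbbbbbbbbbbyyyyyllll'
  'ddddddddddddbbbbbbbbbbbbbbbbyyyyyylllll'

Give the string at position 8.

ddddddddddddddddddbbbbbbbbbbbbbbbbbbbbbbbbbyyyyyyyyyllllllll

The n-th term is 2n+2 d's then 3n+1 b's then n+1 y's then n l's (n = 1, 2, …).
For term 8, n = 8, so the run lengths are 18, 25, 9, 8.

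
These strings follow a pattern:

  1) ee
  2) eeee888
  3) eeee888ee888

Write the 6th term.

eeee888ee888ee888ee888ee888

The strings grow by a fixed suffix ee888 each time.
From eeee888ee888, 3 further steps: eeee888ee888 → eeee888ee888ee888 → eeee888ee888ee888ee888 → (answer).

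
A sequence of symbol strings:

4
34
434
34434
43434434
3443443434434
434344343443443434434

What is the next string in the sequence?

3443443434434434344343443443434434

Each term (from the third on) is the two preceding terms concatenated in order: term 3 = 4·34 = 434.
Continuing: 3443443434434 · 434344343443443434434 gives term 8.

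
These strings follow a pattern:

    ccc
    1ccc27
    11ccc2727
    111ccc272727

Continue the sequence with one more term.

Every step adds 1 to the front and 27 to the end of the previous string.
Applying this once more to 111ccc272727:

1111ccc27272727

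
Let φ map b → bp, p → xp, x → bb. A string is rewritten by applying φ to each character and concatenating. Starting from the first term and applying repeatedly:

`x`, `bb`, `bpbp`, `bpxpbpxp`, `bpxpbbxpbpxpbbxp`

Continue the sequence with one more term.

bpxpbbxpbpbpbbxpbpxpbbxpbpbpbbxp

Replace each of the 16 characters of bpxpbbxpbpxpbbxp in place — bp xp bb xp bp bp bb xp bp xp bb xp bp bp bb xp — and concatenate.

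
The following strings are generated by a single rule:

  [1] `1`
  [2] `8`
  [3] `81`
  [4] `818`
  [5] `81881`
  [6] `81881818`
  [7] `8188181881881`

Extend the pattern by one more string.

Each term (from the third on) is the previous term followed by the one before it: term 3 = 8·1 = 81.
Continuing: 8188181881881 · 81881818 gives term 8.

818818188188181881818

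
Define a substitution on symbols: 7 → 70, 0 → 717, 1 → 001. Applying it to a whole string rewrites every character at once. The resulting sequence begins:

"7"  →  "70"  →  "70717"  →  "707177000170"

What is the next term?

7071770001707071771771700170717

Apply φ to 707177000170 symbol by symbol: 7→70, 0→717, 7→70, 1→001, 7→70, 7→70, 0→717, 0→717, 0→717, 1→001, 7→70, 0→717; joined: 70 717 70 001 70 70 717 717 717 001 70 717.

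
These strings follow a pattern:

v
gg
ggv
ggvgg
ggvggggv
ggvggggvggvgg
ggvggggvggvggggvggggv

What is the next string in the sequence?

Each term (from the third on) is the previous term followed by the one before it: term 3 = gg·v = ggv.
So term 8 is ggvggggvggvggggvggggv·ggvggggvggvgg.

ggvggggvggvggggvggggvggvggggvggvgg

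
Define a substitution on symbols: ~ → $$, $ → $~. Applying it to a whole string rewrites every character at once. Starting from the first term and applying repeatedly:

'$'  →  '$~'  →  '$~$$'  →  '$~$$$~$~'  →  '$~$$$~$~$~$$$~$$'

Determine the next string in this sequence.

Rewriting the 16 symbols of $~$$$~$~$~$$$~$$ one by one yields $~ $$ $~ $~ $~ $$ $~ $$ $~ $$ $~ $~ $~ $$ $~ $~; concatenated:

$~$$$~$~$~$$$~$$$~$$$~$~$~$$$~$~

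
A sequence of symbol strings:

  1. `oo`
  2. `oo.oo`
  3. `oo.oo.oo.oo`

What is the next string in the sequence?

s(k+1) = s(k)·.·s(k) — each term doubles the last with '.' between the halves.
One more doubling of oo.oo.oo.oo gives the answer.

oo.oo.oo.oo.oo.oo.oo.oo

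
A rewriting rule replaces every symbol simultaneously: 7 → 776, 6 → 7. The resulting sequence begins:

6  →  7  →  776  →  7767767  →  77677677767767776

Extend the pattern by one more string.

Rewriting the 17 symbols of 77677677767767776 one by one yields 776 776 7 776 776 7 776 776 776 7 776 776 7 776 776 776 7; concatenated:

77677677767767776776776777677677767767767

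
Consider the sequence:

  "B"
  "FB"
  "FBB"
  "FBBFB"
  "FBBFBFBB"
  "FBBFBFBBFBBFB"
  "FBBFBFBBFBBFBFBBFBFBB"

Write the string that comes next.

Each term (from the third on) is the previous term followed by the one before it: term 3 = FB·B = FBB.
Continuing: FBBFBFBBFBBFBFBBFBFBB · FBBFBFBBFBBFB gives term 8.

FBBFBFBBFBBFBFBBFBFBBFBBFBFBBFBBFB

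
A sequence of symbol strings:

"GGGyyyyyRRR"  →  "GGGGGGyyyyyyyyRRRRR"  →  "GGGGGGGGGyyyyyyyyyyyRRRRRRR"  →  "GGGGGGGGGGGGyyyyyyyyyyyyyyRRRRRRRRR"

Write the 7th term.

GGGGGGGGGGGGGGGGGGGGGyyyyyyyyyyyyyyyyyyyyyyyRRRRRRRRRRRRRRR

Each string has the form G^{3n} y^{3n+2} R^{2n+1} (n = 1, 2, …).
Setting n = 7 gives 21, 23, 15 characters in each block.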